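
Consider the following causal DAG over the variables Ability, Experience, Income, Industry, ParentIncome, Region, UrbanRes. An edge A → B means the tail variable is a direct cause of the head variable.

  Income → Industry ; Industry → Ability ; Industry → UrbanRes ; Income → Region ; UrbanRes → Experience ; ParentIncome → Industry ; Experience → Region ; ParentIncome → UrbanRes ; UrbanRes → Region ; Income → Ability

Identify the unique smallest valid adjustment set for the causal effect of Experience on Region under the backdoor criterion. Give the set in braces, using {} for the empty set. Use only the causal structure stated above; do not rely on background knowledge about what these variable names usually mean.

{UrbanRes}

Variables eligible for adjustment (non-descendants of Experience, excluding Experience and Region): {Ability, Income, Industry, ParentIncome, UrbanRes}.
Backdoor paths from Experience to Region:
  P1: Experience <- UrbanRes <- ParentIncome -> Industry <- Income -> Region
  P2: Experience <- UrbanRes <- ParentIncome -> Industry -> Ability <- Income -> Region
  P3: Experience <- UrbanRes <- Industry <- Income -> Region
  P4: Experience <- UrbanRes <- Industry -> Ability <- Income -> Region
  P5: Experience <- UrbanRes -> Region
The empty set is not sufficient: P3 (Experience <- UrbanRes <- Industry <- Income -> Region) has no collider blocking it and no conditioned non-collider, so it is open.
Try {UrbanRes}:
  P1: blocked at chain node UrbanRes ∈ conditioning set.
  P2: blocked at chain node UrbanRes ∈ conditioning set.
  P3: blocked at chain node UrbanRes ∈ conditioning set.
  P4: blocked at chain node UrbanRes ∈ conditioning set.
  P5: blocked at fork node UrbanRes ∈ conditioning set.
{UrbanRes} contains no descendant of Experience and blocks every backdoor path.
No other singleton works — e.g. {Income} leaves P5 open — so {UrbanRes} is the unique smallest valid adjustment set.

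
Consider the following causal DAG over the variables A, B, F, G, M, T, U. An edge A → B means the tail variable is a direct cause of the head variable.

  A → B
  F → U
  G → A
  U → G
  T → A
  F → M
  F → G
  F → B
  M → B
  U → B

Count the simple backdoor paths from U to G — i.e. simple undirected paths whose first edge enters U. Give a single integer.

A backdoor path from U to G is any simple undirected path whose first edge points into U (i.e. leaves U via a parent).
Parents of U: {F}.
Enumerating:
  P1: U <- F -> G
  P2: U <- F -> M -> B <- A <- G
  P3: U <- F -> B <- A <- G
That exhausts the simple backdoor paths. Count: 3.

3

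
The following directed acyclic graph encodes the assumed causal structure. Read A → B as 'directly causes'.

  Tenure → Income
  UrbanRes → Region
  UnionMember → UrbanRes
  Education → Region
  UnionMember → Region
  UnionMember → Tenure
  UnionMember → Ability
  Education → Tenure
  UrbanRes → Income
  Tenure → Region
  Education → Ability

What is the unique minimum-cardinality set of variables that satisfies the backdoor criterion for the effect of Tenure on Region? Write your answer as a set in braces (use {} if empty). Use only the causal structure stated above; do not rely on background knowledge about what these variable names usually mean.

Variables eligible for adjustment (non-descendants of Tenure, excluding Tenure and Region): {Ability, Education, UnionMember, UrbanRes}.
Backdoor paths from Tenure to Region:
  P1: Tenure <- Education -> Region
  P2: Tenure <- Education -> Ability <- UnionMember -> UrbanRes -> Region
  P3: Tenure <- Education -> Ability <- UnionMember -> Region
  P4: Tenure <- UnionMember -> UrbanRes -> Region
  P5: Tenure <- UnionMember -> Region
  P6: Tenure <- UnionMember -> Ability <- Education -> Region
The empty set is not sufficient: P1 (Tenure <- Education -> Region) has no collider blocking it and no conditioned non-collider, so it is open.
Try {Education, UnionMember}:
  P1: blocked at fork node Education ∈ conditioning set.
  P2: blocked at fork node Education ∈ conditioning set.
  P3: blocked at fork node Education ∈ conditioning set.
  P4: blocked at fork node UnionMember ∈ conditioning set.
  P5: blocked at fork node UnionMember ∈ conditioning set.
  P6: blocked at fork node UnionMember ∈ conditioning set.
{Education, UnionMember} contains no descendant of Tenure and blocks every backdoor path.
Every element of {Education, UnionMember} is needed (dropping Education leaves P1 open; dropping UnionMember leaves P4 open), so no proper subset is valid.
Among all size-2 subsets of the eligible variables, only {Education, UnionMember} blocks every backdoor path, so it is the unique smallest valid adjustment set.

{Education, UnionMember}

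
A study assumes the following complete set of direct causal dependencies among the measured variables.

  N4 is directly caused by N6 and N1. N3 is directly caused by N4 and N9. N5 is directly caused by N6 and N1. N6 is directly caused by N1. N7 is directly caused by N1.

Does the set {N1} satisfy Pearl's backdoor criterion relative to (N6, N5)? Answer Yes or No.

Backdoor paths from N6 to N5 (paths whose first edge points into N6):
  P1: N6 <- N1 -> N5
Condition 1 (no descendant of N6 in the set): holds — descendants of N6 are {N3, N4, N5}; none are in {N1}.
Condition 2 (every backdoor path blocked by {N1}):
  P1: blocked at fork node N1 ∈ conditioning set.
{N1} satisfies the backdoor criterion.

Yes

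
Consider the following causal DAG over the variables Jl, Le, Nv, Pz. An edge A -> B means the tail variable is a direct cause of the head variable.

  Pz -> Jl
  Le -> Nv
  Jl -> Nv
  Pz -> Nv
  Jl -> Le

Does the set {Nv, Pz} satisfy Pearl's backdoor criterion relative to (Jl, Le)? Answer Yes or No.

No

Backdoor paths from Jl to Le (paths whose first edge points into Jl):
  P1: Jl <- Pz -> Nv <- Le
Condition 1 (no descendant of Jl in the set): FAILS — Nv is a descendant of Jl.
Condition 2 (every backdoor path blocked by {Nv, Pz}):
  P1: blocked at fork node Pz ∈ conditioning set.
{Nv, Pz} does not satisfy the backdoor criterion.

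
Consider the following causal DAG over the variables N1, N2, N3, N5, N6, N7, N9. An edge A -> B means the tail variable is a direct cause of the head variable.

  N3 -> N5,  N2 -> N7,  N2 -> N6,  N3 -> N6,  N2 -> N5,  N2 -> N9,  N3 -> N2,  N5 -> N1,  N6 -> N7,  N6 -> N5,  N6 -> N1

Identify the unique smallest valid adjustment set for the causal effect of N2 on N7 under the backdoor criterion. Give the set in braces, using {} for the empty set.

Variables eligible for adjustment (non-descendants of N2, excluding N2 and N7): {N3}.
Backdoor paths from N2 to N7:
  P1: N2 <- N3 -> N6 -> N7
  P2: N2 <- N3 -> N5 <- N6 -> N7
  P3: N2 <- N3 -> N5 -> N1 <- N6 -> N7
The empty set is not sufficient: P1 (N2 <- N3 -> N6 -> N7) has no collider blocking it and no conditioned non-collider, so it is open.
Try {N3}:
  P1: blocked at fork node N3 ∈ conditioning set.
  P2: blocked at fork node N3 ∈ conditioning set.
  P3: blocked at fork node N3 ∈ conditioning set.
{N3} contains no descendant of N2 and blocks every backdoor path.
{N3} is the unique smallest valid adjustment set.

{N3}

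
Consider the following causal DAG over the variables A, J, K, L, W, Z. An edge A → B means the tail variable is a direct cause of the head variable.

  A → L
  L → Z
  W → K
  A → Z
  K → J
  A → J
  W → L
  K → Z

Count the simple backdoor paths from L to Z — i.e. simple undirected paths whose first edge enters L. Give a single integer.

4

A backdoor path from L to Z is any simple undirected path whose first edge points into L (i.e. leaves L via a parent).
Parents of L: {A, W}.
Enumerating:
  P1: L <- W -> K -> J <- A -> Z
  P2: L <- W -> K -> Z
  P3: L <- A -> J <- K -> Z
  P4: L <- A -> Z
That exhausts the simple backdoor paths. Count: 4.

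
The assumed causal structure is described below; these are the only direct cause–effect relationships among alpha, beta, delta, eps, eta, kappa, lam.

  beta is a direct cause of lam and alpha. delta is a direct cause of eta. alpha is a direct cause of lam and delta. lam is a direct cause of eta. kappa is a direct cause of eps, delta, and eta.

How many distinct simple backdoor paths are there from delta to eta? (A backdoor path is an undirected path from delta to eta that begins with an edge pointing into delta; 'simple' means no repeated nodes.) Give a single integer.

3

A backdoor path from delta to eta is any simple undirected path whose first edge points into delta (i.e. leaves delta via a parent).
Parents of delta: {alpha, kappa}.
Enumerating:
  P1: delta <- kappa -> eta
  P2: delta <- alpha <- beta -> lam -> eta
  P3: delta <- alpha -> lam -> eta
That exhausts the simple backdoor paths. Count: 3.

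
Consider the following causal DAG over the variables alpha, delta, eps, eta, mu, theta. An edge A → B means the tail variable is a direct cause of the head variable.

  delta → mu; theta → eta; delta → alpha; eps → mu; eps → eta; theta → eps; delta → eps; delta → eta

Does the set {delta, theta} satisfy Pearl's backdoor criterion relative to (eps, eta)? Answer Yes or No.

Yes

Backdoor paths from eps to eta (paths whose first edge points into eps):
  P1: eps <- theta -> eta
  P2: eps <- delta -> eta
Condition 1 (no descendant of eps in the set): holds — descendants of eps are {eta, mu}; none are in {delta, theta}.
Condition 2 (every backdoor path blocked by {delta, theta}):
  P1: blocked at fork node theta ∈ conditioning set.
  P2: blocked at fork node delta ∈ conditioning set.
{delta, theta} satisfies the backdoor criterion.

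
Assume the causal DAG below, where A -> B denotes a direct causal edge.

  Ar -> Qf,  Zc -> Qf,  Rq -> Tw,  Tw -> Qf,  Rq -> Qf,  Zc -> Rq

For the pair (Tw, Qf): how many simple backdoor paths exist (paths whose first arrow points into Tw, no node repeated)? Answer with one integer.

A backdoor path from Tw to Qf is any simple undirected path whose first edge points into Tw (i.e. leaves Tw via a parent).
Parents of Tw: {Rq}.
Enumerating:
  P1: Tw <- Rq <- Zc -> Qf
  P2: Tw <- Rq -> Qf
That exhausts the simple backdoor paths. Count: 2.

2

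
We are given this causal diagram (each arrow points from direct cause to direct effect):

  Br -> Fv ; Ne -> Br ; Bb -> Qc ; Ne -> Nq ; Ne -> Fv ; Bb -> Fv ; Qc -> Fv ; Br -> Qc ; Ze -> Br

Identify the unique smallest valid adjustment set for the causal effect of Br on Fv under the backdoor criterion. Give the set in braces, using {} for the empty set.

{Ne}

Variables eligible for adjustment (non-descendants of Br, excluding Br and Fv): {Bb, Ne, Nq, Ze}.
Backdoor paths from Br to Fv:
  P1: Br <- Ne -> Fv
The empty set is not sufficient: P1 (Br <- Ne -> Fv) has no collider blocking it and no conditioned non-collider, so it is open.
Try {Ne}:
  P1: blocked at fork node Ne ∈ conditioning set.
{Ne} contains no descendant of Br and blocks every backdoor path.
No other singleton works — e.g. {Ze} leaves P1 open — so {Ne} is the unique smallest valid adjustment set.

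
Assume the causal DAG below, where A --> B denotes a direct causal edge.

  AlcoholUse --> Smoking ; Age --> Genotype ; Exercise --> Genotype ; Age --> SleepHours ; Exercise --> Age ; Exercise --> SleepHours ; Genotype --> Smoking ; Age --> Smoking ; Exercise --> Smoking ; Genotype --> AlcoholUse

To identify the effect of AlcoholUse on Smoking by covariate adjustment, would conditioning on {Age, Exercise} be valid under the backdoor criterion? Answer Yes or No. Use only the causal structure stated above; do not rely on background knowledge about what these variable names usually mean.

Backdoor paths from AlcoholUse to Smoking (paths whose first edge points into AlcoholUse):
  P1: AlcoholUse <- Genotype <- Exercise -> Age -> Smoking
  P2: AlcoholUse <- Genotype <- Exercise -> Smoking
  P3: AlcoholUse <- Genotype <- Exercise -> SleepHours <- Age -> Smoking
  P4: AlcoholUse <- Genotype <- Age <- Exercise -> Smoking
  P5: AlcoholUse <- Genotype <- Age -> Smoking
  P6: AlcoholUse <- Genotype <- Age -> SleepHours <- Exercise -> Smoking
  P7: AlcoholUse <- Genotype -> Smoking
Condition 1 (no descendant of AlcoholUse in the set): holds — descendants of AlcoholUse are {Smoking}; none are in {Age, Exercise}.
Condition 2 (every backdoor path blocked by {Age, Exercise}):
  P1: blocked at fork node Exercise ∈ conditioning set.
  P2: blocked at fork node Exercise ∈ conditioning set.
  P3: blocked at fork node Exercise ∈ conditioning set.
  P4: blocked at chain node Age ∈ conditioning set.
  P5: blocked at fork node Age ∈ conditioning set.
  P6: blocked at fork node Age ∈ conditioning set.
  P7: open — no interior node is in the conditioning set.
{Age, Exercise} does not satisfy the backdoor criterion.

No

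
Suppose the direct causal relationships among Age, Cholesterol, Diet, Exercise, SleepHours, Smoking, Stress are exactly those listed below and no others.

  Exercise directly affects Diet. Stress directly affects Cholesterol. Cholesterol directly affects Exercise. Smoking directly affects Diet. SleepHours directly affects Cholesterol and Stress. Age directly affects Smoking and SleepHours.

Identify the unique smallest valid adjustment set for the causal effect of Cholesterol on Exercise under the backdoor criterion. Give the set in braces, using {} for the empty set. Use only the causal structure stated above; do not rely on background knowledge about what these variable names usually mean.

{}

Variables eligible for adjustment (non-descendants of Cholesterol, excluding Cholesterol and Exercise): {Age, SleepHours, Smoking, Stress}.
Backdoor paths from Cholesterol to Exercise:
  P1: Cholesterol <- SleepHours <- Age -> Smoking -> Diet <- Exercise
  P2: Cholesterol <- Stress <- SleepHours <- Age -> Smoking -> Diet <- Exercise
Each backdoor path contains an unconditioned collider, so every path is already blocked with the empty conditioning set:
  P1: blocked at collider Diet (neither it nor any descendant is in the conditioning set).
  P2: blocked at collider Diet (neither it nor any descendant is in the conditioning set).
The empty set is therefore the unique smallest valid set.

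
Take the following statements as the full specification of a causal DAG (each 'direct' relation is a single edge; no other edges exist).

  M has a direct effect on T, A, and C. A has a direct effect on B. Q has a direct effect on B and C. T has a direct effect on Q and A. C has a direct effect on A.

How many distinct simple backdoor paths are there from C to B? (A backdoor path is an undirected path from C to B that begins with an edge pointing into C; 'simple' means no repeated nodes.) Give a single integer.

A backdoor path from C to B is any simple undirected path whose first edge points into C (i.e. leaves C via a parent).
Parents of C: {M, Q}.
Enumerating:
  P1: C <- M -> T -> Q -> B
  P2: C <- M -> T -> A -> B
  P3: C <- M -> A <- T -> Q -> B
  P4: C <- M -> A -> B
  P5: C <- Q <- T <- M -> A -> B
  P6: C <- Q <- T -> A -> B
  P7: C <- Q -> B
That exhausts the simple backdoor paths. Count: 7.

7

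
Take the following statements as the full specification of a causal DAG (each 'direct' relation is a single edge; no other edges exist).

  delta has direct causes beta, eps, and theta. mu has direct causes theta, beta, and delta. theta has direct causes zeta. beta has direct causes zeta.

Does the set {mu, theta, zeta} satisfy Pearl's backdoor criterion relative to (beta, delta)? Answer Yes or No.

Backdoor paths from beta to delta (paths whose first edge points into beta):
  P1: beta <- zeta -> theta -> delta
  P2: beta <- zeta -> theta -> mu <- delta
Condition 1 (no descendant of beta in the set): FAILS — mu is a descendant of beta.
Condition 2 (every backdoor path blocked by {mu, theta, zeta}):
  P1: blocked at fork node zeta ∈ conditioning set.
  P2: blocked at fork node zeta ∈ conditioning set.
{mu, theta, zeta} does not satisfy the backdoor criterion.

No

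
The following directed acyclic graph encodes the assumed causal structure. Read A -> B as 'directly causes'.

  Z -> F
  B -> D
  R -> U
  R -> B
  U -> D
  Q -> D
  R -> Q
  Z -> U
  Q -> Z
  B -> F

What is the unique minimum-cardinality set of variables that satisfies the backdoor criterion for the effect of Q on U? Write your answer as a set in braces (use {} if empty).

Variables eligible for adjustment (non-descendants of Q, excluding Q and U): {B, R}.
Backdoor paths from Q to U:
  P1: Q <- R -> U
  P2: Q <- R -> B -> D <- U
  P3: Q <- R -> B -> F <- Z -> U
The empty set is not sufficient: P1 (Q <- R -> U) has no collider blocking it and no conditioned non-collider, so it is open.
Try {R}:
  P1: blocked at fork node R ∈ conditioning set.
  P2: blocked at fork node R ∈ conditioning set.
  P3: blocked at fork node R ∈ conditioning set.
{R} contains no descendant of Q and blocks every backdoor path.
No other singleton works — e.g. {B} leaves P1 open — so {R} is the unique smallest valid adjustment set.

{R}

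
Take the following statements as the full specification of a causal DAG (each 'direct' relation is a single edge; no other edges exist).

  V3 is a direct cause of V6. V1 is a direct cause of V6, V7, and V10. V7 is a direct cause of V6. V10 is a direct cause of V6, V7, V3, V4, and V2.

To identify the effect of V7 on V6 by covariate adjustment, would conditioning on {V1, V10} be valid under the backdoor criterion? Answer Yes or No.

Yes

Backdoor paths from V7 to V6 (paths whose first edge points into V7):
  P1: V7 <- V1 -> V10 -> V3 -> V6
  P2: V7 <- V1 -> V10 -> V6
  P3: V7 <- V1 -> V6
  P4: V7 <- V10 <- V1 -> V6
  P5: V7 <- V10 -> V3 -> V6
  P6: V7 <- V10 -> V6
Condition 1 (no descendant of V7 in the set): holds — descendants of V7 are {V6}; none are in {V1, V10}.
Condition 2 (every backdoor path blocked by {V1, V10}):
  P1: blocked at fork node V1 ∈ conditioning set.
  P2: blocked at fork node V1 ∈ conditioning set.
  P3: blocked at fork node V1 ∈ conditioning set.
  P4: blocked at chain node V10 ∈ conditioning set.
  P5: blocked at fork node V10 ∈ conditioning set.
  P6: blocked at fork node V10 ∈ conditioning set.
{V1, V10} satisfies the backdoor criterion.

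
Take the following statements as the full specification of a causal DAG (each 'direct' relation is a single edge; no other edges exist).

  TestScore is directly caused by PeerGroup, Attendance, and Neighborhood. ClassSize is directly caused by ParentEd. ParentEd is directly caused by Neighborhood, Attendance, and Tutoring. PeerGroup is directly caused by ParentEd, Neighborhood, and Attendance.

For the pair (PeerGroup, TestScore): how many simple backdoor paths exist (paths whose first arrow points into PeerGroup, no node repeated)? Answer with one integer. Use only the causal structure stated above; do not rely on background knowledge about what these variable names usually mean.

6

A backdoor path from PeerGroup to TestScore is any simple undirected path whose first edge points into PeerGroup (i.e. leaves PeerGroup via a parent).
Parents of PeerGroup: {Attendance, Neighborhood, ParentEd}.
Enumerating:
  P1: PeerGroup <- Attendance -> ParentEd <- Neighborhood -> TestScore
  P2: PeerGroup <- Attendance -> TestScore
  P3: PeerGroup <- Neighborhood -> ParentEd <- Attendance -> TestScore
  P4: PeerGroup <- Neighborhood -> TestScore
  P5: PeerGroup <- ParentEd <- Attendance -> TestScore
  P6: PeerGroup <- ParentEd <- Neighborhood -> TestScore
That exhausts the simple backdoor paths. Count: 6.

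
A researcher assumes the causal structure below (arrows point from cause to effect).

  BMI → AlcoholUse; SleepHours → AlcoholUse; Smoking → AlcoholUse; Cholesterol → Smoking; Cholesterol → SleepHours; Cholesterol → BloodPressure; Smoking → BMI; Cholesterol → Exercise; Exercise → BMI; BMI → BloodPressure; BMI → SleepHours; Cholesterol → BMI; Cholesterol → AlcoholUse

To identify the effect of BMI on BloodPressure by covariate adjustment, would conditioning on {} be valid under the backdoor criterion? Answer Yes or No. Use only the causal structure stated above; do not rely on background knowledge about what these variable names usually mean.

Backdoor paths from BMI to BloodPressure (paths whose first edge points into BMI):
  P1: BMI <- Cholesterol -> BloodPressure
  P2: BMI <- Smoking <- Cholesterol -> BloodPressure
  P3: BMI <- Smoking -> AlcoholUse <- Cholesterol -> BloodPressure
  P4: BMI <- Smoking -> AlcoholUse <- SleepHours <- Cholesterol -> BloodPressure
  P5: BMI <- Exercise <- Cholesterol -> BloodPressure
Condition 1 (no descendant of BMI in the set): holds — descendants of BMI are {AlcoholUse, BloodPressure, SleepHours}; none are in {}.
Condition 2 (every backdoor path blocked by {}):
  P1: open — no interior node is in the conditioning set.
  P2: open — no interior node is in the conditioning set.
  P3: blocked at collider AlcoholUse (neither it nor any descendant is in the conditioning set).
  P4: blocked at collider AlcoholUse (neither it nor any descendant is in the conditioning set).
  P5: open — no interior node is in the conditioning set.
{} does not satisfy the backdoor criterion.

No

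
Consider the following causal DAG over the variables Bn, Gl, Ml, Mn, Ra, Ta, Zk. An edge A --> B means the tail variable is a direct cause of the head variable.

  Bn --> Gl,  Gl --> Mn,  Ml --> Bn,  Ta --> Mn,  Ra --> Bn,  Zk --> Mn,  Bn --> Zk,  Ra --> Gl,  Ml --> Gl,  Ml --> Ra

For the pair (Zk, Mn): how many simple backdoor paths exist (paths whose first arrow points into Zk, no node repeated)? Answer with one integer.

A backdoor path from Zk to Mn is any simple undirected path whose first edge points into Zk (i.e. leaves Zk via a parent).
Parents of Zk: {Bn}.
Enumerating:
  P1: Zk <- Bn <- Ml -> Ra -> Gl -> Mn
  P2: Zk <- Bn <- Ml -> Gl -> Mn
  P3: Zk <- Bn <- Ra <- Ml -> Gl -> Mn
  P4: Zk <- Bn <- Ra -> Gl -> Mn
  P5: Zk <- Bn -> Gl -> Mn
That exhausts the simple backdoor paths. Count: 5.

5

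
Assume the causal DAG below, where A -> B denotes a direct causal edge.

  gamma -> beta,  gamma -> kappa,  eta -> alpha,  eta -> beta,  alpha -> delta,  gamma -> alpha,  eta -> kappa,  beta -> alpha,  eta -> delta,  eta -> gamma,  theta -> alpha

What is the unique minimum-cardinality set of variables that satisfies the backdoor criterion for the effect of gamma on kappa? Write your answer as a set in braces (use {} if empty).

{eta}

Variables eligible for adjustment (non-descendants of gamma, excluding gamma and kappa): {eta, theta}.
Backdoor paths from gamma to kappa:
  P1: gamma <- eta -> kappa
The empty set is not sufficient: P1 (gamma <- eta -> kappa) has no collider blocking it and no conditioned non-collider, so it is open.
Try {eta}:
  P1: blocked at fork node eta ∈ conditioning set.
{eta} contains no descendant of gamma and blocks every backdoor path.
No other singleton works — e.g. {theta} leaves P1 open — so {eta} is the unique smallest valid adjustment set.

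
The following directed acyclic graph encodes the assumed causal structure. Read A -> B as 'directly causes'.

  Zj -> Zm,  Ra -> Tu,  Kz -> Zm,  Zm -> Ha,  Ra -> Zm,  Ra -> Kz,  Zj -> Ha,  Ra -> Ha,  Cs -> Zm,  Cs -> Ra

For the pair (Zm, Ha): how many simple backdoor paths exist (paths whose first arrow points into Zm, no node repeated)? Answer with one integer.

4

A backdoor path from Zm to Ha is any simple undirected path whose first edge points into Zm (i.e. leaves Zm via a parent).
Parents of Zm: {Cs, Kz, Ra, Zj}.
Enumerating:
  P1: Zm <- Zj -> Ha
  P2: Zm <- Cs -> Ra -> Ha
  P3: Zm <- Ra -> Ha
  P4: Zm <- Kz <- Ra -> Ha
That exhausts the simple backdoor paths. Count: 4.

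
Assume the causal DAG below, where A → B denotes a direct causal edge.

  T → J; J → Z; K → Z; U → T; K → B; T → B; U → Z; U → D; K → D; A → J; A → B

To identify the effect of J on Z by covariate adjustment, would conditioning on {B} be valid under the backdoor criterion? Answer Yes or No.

Backdoor paths from J to Z (paths whose first edge points into J):
  P1: J <- A -> B <- K -> D <- U -> Z
  P2: J <- A -> B <- K -> Z
  P3: J <- A -> B <- T <- U -> D <- K -> Z
  P4: J <- A -> B <- T <- U -> Z
  P5: J <- T <- U -> D <- K -> Z
  P6: J <- T <- U -> Z
  P7: J <- T -> B <- K -> D <- U -> Z
  P8: J <- T -> B <- K -> Z
Condition 1 (no descendant of J in the set): holds — descendants of J are {Z}; none are in {B}.
Condition 2 (every backdoor path blocked by {B}):
  P1: blocked at collider D (neither it nor any descendant is in the conditioning set).
  P2: open — collider(s) B are conditioned on (or have a conditioned descendant) and no non-collider on the path is in the set.
  P3: blocked at collider D (neither it nor any descendant is in the conditioning set).
  P4: open — collider(s) B are conditioned on (or have a conditioned descendant) and no non-collider on the path is in the set.
  P5: blocked at collider D (neither it nor any descendant is in the conditioning set).
  P6: open — no interior node is in the conditioning set.
  P7: blocked at collider D (neither it nor any descendant is in the conditioning set).
  P8: open — collider(s) B are conditioned on (or have a conditioned descendant) and no non-collider on the path is in the set.
{B} does not satisfy the backdoor criterion.

No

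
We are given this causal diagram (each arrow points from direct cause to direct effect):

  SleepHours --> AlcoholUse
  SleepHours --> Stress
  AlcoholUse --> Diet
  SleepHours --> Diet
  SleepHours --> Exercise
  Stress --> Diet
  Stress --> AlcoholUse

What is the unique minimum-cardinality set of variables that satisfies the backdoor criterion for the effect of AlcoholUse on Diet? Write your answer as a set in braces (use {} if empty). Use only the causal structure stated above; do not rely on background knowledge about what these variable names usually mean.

Variables eligible for adjustment (non-descendants of AlcoholUse, excluding AlcoholUse and Diet): {Exercise, SleepHours, Stress}.
Backdoor paths from AlcoholUse to Diet:
  P1: AlcoholUse <- SleepHours -> Stress -> Diet
  P2: AlcoholUse <- SleepHours -> Diet
  P3: AlcoholUse <- Stress <- SleepHours -> Diet
  P4: AlcoholUse <- Stress -> Diet
The empty set is not sufficient: P1 (AlcoholUse <- SleepHours -> Stress -> Diet) has no collider blocking it and no conditioned non-collider, so it is open.
Try {SleepHours, Stress}:
  P1: blocked at fork node SleepHours ∈ conditioning set.
  P2: blocked at fork node SleepHours ∈ conditioning set.
  P3: blocked at chain node Stress ∈ conditioning set.
  P4: blocked at fork node Stress ∈ conditioning set.
{SleepHours, Stress} contains no descendant of AlcoholUse and blocks every backdoor path.
Every element of {SleepHours, Stress} is needed (dropping SleepHours leaves P2 open; dropping Stress leaves P4 open), so no proper subset is valid.
Among all size-2 subsets of the eligible variables, only {SleepHours, Stress} blocks every backdoor path, so it is the unique smallest valid adjustment set.

{SleepHours, Stress}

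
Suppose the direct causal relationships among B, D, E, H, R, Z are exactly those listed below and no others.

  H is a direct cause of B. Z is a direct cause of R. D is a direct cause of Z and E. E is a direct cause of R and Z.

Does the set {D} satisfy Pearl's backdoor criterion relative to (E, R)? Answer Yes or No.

Backdoor paths from E to R (paths whose first edge points into E):
  P1: E <- D -> Z -> R
Condition 1 (no descendant of E in the set): holds — descendants of E are {R, Z}; none are in {D}.
Condition 2 (every backdoor path blocked by {D}):
  P1: blocked at fork node D ∈ conditioning set.
{D} satisfies the backdoor criterion.

Yes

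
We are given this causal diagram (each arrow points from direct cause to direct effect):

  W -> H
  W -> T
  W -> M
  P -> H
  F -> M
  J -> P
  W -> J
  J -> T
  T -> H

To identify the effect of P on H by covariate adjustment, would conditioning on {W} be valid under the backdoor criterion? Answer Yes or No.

No

Backdoor paths from P to H (paths whose first edge points into P):
  P1: P <- J <- W -> T -> H
  P2: P <- J <- W -> H
  P3: P <- J -> T <- W -> H
  P4: P <- J -> T -> H
Condition 1 (no descendant of P in the set): holds — descendants of P are {H}; none are in {W}.
Condition 2 (every backdoor path blocked by {W}):
  P1: blocked at fork node W ∈ conditioning set.
  P2: blocked at fork node W ∈ conditioning set.
  P3: blocked at collider T (neither it nor any descendant is in the conditioning set).
  P4: open — no interior node is in the conditioning set.
{W} does not satisfy the backdoor criterion.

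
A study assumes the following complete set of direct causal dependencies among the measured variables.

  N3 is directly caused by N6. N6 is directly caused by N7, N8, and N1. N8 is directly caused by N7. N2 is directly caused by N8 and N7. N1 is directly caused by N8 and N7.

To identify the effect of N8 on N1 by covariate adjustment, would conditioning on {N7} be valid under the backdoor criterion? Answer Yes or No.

Backdoor paths from N8 to N1 (paths whose first edge points into N8):
  P1: N8 <- N7 -> N1
  P2: N8 <- N7 -> N6 <- N1
Condition 1 (no descendant of N8 in the set): holds — descendants of N8 are {N1, N2, N3, N6}; none are in {N7}.
Condition 2 (every backdoor path blocked by {N7}):
  P1: blocked at fork node N7 ∈ conditioning set.
  P2: blocked at fork node N7 ∈ conditioning set.
{N7} satisfies the backdoor criterion.

Yes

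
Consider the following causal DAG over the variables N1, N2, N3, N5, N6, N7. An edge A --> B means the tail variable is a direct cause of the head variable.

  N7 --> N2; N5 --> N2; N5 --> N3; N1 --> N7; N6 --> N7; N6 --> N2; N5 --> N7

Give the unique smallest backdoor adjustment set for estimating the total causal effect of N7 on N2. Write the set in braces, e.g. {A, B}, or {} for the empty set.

{N5, N6}

Variables eligible for adjustment (non-descendants of N7, excluding N7 and N2): {N1, N3, N5, N6}.
Backdoor paths from N7 to N2:
  P1: N7 <- N6 -> N2
  P2: N7 <- N5 -> N2
The empty set is not sufficient: P1 (N7 <- N6 -> N2) has no collider blocking it and no conditioned non-collider, so it is open.
Try {N5, N6}:
  P1: blocked at fork node N6 ∈ conditioning set.
  P2: blocked at fork node N5 ∈ conditioning set.
{N5, N6} contains no descendant of N7 and blocks every backdoor path.
Every element of {N5, N6} is needed (dropping N5 leaves P2 open; dropping N6 leaves P1 open), so no proper subset is valid.
Among all size-2 subsets of the eligible variables, only {N5, N6} blocks every backdoor path, so it is the unique smallest valid adjustment set.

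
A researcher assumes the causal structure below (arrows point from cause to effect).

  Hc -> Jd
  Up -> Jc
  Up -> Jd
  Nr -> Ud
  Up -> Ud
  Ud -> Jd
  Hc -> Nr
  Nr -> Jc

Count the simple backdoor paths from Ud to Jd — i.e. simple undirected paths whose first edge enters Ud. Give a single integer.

A backdoor path from Ud to Jd is any simple undirected path whose first edge points into Ud (i.e. leaves Ud via a parent).
Parents of Ud: {Nr, Up}.
Enumerating:
  P1: Ud <- Up -> Jc <- Nr <- Hc -> Jd
  P2: Ud <- Up -> Jd
  P3: Ud <- Nr <- Hc -> Jd
  P4: Ud <- Nr -> Jc <- Up -> Jd
That exhausts the simple backdoor paths. Count: 4.

4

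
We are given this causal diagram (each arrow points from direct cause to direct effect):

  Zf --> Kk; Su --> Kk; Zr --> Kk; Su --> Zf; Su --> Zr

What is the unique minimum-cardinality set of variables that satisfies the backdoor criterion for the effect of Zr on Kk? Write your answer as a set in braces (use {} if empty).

{Su}

Variables eligible for adjustment (non-descendants of Zr, excluding Zr and Kk): {Su, Zf}.
Backdoor paths from Zr to Kk:
  P1: Zr <- Su -> Zf -> Kk
  P2: Zr <- Su -> Kk
The empty set is not sufficient: P1 (Zr <- Su -> Zf -> Kk) has no collider blocking it and no conditioned non-collider, so it is open.
Try {Su}:
  P1: blocked at fork node Su ∈ conditioning set.
  P2: blocked at fork node Su ∈ conditioning set.
{Su} contains no descendant of Zr and blocks every backdoor path.
No other singleton works — e.g. {Zf} leaves P2 open — so {Su} is the unique smallest valid adjustment set.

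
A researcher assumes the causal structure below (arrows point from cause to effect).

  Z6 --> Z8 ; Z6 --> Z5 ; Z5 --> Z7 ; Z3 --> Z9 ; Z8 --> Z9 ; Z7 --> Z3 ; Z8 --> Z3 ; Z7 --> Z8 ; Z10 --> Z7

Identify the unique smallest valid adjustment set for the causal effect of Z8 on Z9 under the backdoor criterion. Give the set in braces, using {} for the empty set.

Variables eligible for adjustment (non-descendants of Z8, excluding Z8 and Z9): {Z10, Z5, Z6, Z7}.
Backdoor paths from Z8 to Z9:
  P1: Z8 <- Z6 -> Z5 -> Z7 -> Z3 -> Z9
  P2: Z8 <- Z7 -> Z3 -> Z9
The empty set is not sufficient: P1 (Z8 <- Z6 -> Z5 -> Z7 -> Z3 -> Z9) has no collider blocking it and no conditioned non-collider, so it is open.
Try {Z7}:
  P1: blocked at chain node Z7 ∈ conditioning set.
  P2: blocked at fork node Z7 ∈ conditioning set.
{Z7} contains no descendant of Z8 and blocks every backdoor path.
No other singleton works — e.g. {Z6} leaves P2 open — so {Z7} is the unique smallest valid adjustment set.

{Z7}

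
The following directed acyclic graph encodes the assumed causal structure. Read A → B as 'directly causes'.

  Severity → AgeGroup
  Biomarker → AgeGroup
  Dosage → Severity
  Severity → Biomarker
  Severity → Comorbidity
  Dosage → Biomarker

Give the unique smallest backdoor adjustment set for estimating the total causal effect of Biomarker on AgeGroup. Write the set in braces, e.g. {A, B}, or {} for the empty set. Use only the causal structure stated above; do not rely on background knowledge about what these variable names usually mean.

Variables eligible for adjustment (non-descendants of Biomarker, excluding Biomarker and AgeGroup): {Comorbidity, Dosage, Severity}.
Backdoor paths from Biomarker to AgeGroup:
  P1: Biomarker <- Dosage -> Severity -> AgeGroup
  P2: Biomarker <- Severity -> AgeGroup
The empty set is not sufficient: P1 (Biomarker <- Dosage -> Severity -> AgeGroup) has no collider blocking it and no conditioned non-collider, so it is open.
Try {Severity}:
  P1: blocked at chain node Severity ∈ conditioning set.
  P2: blocked at fork node Severity ∈ conditioning set.
{Severity} contains no descendant of Biomarker and blocks every backdoor path.
No other singleton works — e.g. {Dosage} leaves P2 open — so {Severity} is the unique smallest valid adjustment set.

{Severity}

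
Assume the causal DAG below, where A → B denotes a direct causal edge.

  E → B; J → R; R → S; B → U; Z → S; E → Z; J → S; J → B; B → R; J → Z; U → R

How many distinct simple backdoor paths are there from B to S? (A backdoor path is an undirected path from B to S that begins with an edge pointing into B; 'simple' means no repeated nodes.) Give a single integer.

A backdoor path from B to S is any simple undirected path whose first edge points into B (i.e. leaves B via a parent).
Parents of B: {E, J}.
Enumerating:
  P1: B <- E -> Z <- J -> R -> S
  P2: B <- E -> Z <- J -> S
  P3: B <- E -> Z -> S
  P4: B <- J -> R -> S
  P5: B <- J -> Z -> S
  P6: B <- J -> S
That exhausts the simple backdoor paths. Count: 6.

6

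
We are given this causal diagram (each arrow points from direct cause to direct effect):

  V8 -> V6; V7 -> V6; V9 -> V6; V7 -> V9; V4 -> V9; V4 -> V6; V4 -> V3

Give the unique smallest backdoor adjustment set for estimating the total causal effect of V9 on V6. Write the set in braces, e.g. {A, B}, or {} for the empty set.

Variables eligible for adjustment (non-descendants of V9, excluding V9 and V6): {V3, V4, V7, V8}.
Backdoor paths from V9 to V6:
  P1: V9 <- V4 -> V6
  P2: V9 <- V7 -> V6
The empty set is not sufficient: P1 (V9 <- V4 -> V6) has no collider blocking it and no conditioned non-collider, so it is open.
Try {V4, V7}:
  P1: blocked at fork node V4 ∈ conditioning set.
  P2: blocked at fork node V7 ∈ conditioning set.
{V4, V7} contains no descendant of V9 and blocks every backdoor path.
Every element of {V4, V7} is needed (dropping V4 leaves P1 open; dropping V7 leaves P2 open), so no proper subset is valid.
Among all size-2 subsets of the eligible variables, only {V4, V7} blocks every backdoor path, so it is the unique smallest valid adjustment set.

{V4, V7}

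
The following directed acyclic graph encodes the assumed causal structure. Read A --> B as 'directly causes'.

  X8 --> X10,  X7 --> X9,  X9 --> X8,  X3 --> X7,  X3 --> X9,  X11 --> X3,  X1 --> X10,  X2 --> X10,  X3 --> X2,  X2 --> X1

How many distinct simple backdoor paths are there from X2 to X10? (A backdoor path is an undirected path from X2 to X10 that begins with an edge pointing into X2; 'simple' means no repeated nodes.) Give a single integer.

A backdoor path from X2 to X10 is any simple undirected path whose first edge points into X2 (i.e. leaves X2 via a parent).
Parents of X2: {X3}.
Enumerating:
  P1: X2 <- X3 -> X7 -> X9 -> X8 -> X10
  P2: X2 <- X3 -> X9 -> X8 -> X10
That exhausts the simple backdoor paths. Count: 2.

2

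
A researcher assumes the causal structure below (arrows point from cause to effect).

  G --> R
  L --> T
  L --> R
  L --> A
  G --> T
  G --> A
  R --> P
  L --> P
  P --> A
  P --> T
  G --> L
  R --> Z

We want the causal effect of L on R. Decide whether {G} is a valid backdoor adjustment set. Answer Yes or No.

Backdoor paths from L to R (paths whose first edge points into L):
  P1: L <- G -> R
  P2: L <- G -> T <- P <- R
  P3: L <- G -> A <- P <- R
Condition 1 (no descendant of L in the set): holds — descendants of L are {A, P, R, T, Z}; none are in {G}.
Condition 2 (every backdoor path blocked by {G}):
  P1: blocked at fork node G ∈ conditioning set.
  P2: blocked at fork node G ∈ conditioning set.
  P3: blocked at fork node G ∈ conditioning set.
{G} satisfies the backdoor criterion.

Yes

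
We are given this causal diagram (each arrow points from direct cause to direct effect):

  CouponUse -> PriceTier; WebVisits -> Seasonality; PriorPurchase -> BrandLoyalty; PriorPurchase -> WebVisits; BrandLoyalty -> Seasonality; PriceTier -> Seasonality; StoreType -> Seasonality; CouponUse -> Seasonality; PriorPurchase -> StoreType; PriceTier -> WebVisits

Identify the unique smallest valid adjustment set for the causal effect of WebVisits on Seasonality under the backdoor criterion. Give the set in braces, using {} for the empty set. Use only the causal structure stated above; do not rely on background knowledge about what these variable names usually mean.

Variables eligible for adjustment (non-descendants of WebVisits, excluding WebVisits and Seasonality): {BrandLoyalty, CouponUse, PriceTier, PriorPurchase, StoreType}.
Backdoor paths from WebVisits to Seasonality:
  P1: WebVisits <- PriceTier <- CouponUse -> Seasonality
  P2: WebVisits <- PriceTier -> Seasonality
  P3: WebVisits <- PriorPurchase -> BrandLoyalty -> Seasonality
  P4: WebVisits <- PriorPurchase -> StoreType -> Seasonality
The empty set is not sufficient: P1 (WebVisits <- PriceTier <- CouponUse -> Seasonality) has no collider blocking it and no conditioned non-collider, so it is open.
Try {PriceTier, PriorPurchase}:
  P1: blocked at chain node PriceTier ∈ conditioning set.
  P2: blocked at fork node PriceTier ∈ conditioning set.
  P3: blocked at fork node PriorPurchase ∈ conditioning set.
  P4: blocked at fork node PriorPurchase ∈ conditioning set.
{PriceTier, PriorPurchase} contains no descendant of WebVisits and blocks every backdoor path.
Every element of {PriceTier, PriorPurchase} is needed (dropping PriceTier leaves P1 open; dropping PriorPurchase leaves P3 open), so no proper subset is valid.
Among all size-2 subsets of the eligible variables, only {PriceTier, PriorPurchase} blocks every backdoor path, so it is the unique smallest valid adjustment set.

{PriceTier, PriorPurchase}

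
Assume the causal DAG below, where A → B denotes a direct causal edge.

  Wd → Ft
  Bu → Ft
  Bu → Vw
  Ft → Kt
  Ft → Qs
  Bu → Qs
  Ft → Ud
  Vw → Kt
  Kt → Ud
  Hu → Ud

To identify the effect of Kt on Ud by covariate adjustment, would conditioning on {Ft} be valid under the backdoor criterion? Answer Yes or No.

Backdoor paths from Kt to Ud (paths whose first edge points into Kt):
  P1: Kt <- Ft -> Ud
  P2: Kt <- Vw <- Bu -> Ft -> Ud
  P3: Kt <- Vw <- Bu -> Qs <- Ft -> Ud
Condition 1 (no descendant of Kt in the set): holds — descendants of Kt are {Ud}; none are in {Ft}.
Condition 2 (every backdoor path blocked by {Ft}):
  P1: blocked at fork node Ft ∈ conditioning set.
  P2: blocked at chain node Ft ∈ conditioning set.
  P3: blocked at collider Qs (neither it nor any descendant is in the conditioning set).
{Ft} satisfies the backdoor criterion.

Yes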